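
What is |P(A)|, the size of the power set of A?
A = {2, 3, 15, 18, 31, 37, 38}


Set A = {2, 3, 15, 18, 31, 37, 38}
|A| = 7
The power set P(A) contains all subsets of A.
|P(A)| = 2^|A| = 2^7 = 128

128


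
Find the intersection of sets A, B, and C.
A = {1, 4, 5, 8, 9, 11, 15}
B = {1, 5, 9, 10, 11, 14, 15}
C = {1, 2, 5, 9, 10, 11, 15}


Set A = {1, 4, 5, 8, 9, 11, 15}
Set B = {1, 5, 9, 10, 11, 14, 15}
Set C = {1, 2, 5, 9, 10, 11, 15}
First, A ∩ B = {1, 5, 9, 11, 15}
Then, (A ∩ B) ∩ C = {1, 5, 9, 11, 15}

{1, 5, 9, 11, 15}


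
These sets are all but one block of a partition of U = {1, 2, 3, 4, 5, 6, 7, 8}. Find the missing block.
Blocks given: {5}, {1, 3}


U = {1, 2, 3, 4, 5, 6, 7, 8}
Shown blocks: {5}, {1, 3}
A partition's blocks are pairwise disjoint and cover U, so the missing block = U \ (union of shown blocks).
Union of shown blocks: {1, 3, 5}
Missing block = U \ (union) = {2, 4, 6, 7, 8}

{2, 4, 6, 7, 8}


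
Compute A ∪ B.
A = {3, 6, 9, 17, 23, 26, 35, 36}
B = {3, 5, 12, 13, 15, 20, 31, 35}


Set A = {3, 6, 9, 17, 23, 26, 35, 36}
Set B = {3, 5, 12, 13, 15, 20, 31, 35}
A ∪ B includes all elements in either set.
Elements from A: {3, 6, 9, 17, 23, 26, 35, 36}
Elements from B not already included: {5, 12, 13, 15, 20, 31}
A ∪ B = {3, 5, 6, 9, 12, 13, 15, 17, 20, 23, 26, 31, 35, 36}

{3, 5, 6, 9, 12, 13, 15, 17, 20, 23, 26, 31, 35, 36}


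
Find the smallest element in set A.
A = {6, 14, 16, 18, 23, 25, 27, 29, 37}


Set A = {6, 14, 16, 18, 23, 25, 27, 29, 37}
Elements in ascending order: 6, 14, 16, 18, 23, 25, 27, 29, 37
The smallest element is 6.

6


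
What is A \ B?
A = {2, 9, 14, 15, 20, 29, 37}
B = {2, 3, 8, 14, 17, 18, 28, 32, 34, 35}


Set A = {2, 9, 14, 15, 20, 29, 37}
Set B = {2, 3, 8, 14, 17, 18, 28, 32, 34, 35}
A \ B includes elements in A that are not in B.
Check each element of A:
2 (in B, remove), 9 (not in B, keep), 14 (in B, remove), 15 (not in B, keep), 20 (not in B, keep), 29 (not in B, keep), 37 (not in B, keep)
A \ B = {9, 15, 20, 29, 37}

{9, 15, 20, 29, 37}


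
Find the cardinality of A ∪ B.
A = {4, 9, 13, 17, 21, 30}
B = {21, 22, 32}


Set A = {4, 9, 13, 17, 21, 30}, |A| = 6
Set B = {21, 22, 32}, |B| = 3
A ∩ B = {21}, |A ∩ B| = 1
|A ∪ B| = |A| + |B| - |A ∩ B| = 6 + 3 - 1 = 8

8


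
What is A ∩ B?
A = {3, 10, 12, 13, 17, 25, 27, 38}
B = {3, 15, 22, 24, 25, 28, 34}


Set A = {3, 10, 12, 13, 17, 25, 27, 38}
Set B = {3, 15, 22, 24, 25, 28, 34}
A ∩ B includes only elements in both sets.
Check each element of A against B:
3 ✓, 10 ✗, 12 ✗, 13 ✗, 17 ✗, 25 ✓, 27 ✗, 38 ✗
A ∩ B = {3, 25}

{3, 25}


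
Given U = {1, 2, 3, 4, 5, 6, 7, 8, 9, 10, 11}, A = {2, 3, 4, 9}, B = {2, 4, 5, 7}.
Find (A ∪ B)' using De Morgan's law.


U = {1, 2, 3, 4, 5, 6, 7, 8, 9, 10, 11}
A = {2, 3, 4, 9}, B = {2, 4, 5, 7}
A ∪ B = {2, 3, 4, 5, 7, 9}
(A ∪ B)' = U \ (A ∪ B) = {1, 6, 8, 10, 11}
Verification via A' ∩ B': A' = {1, 5, 6, 7, 8, 10, 11}, B' = {1, 3, 6, 8, 9, 10, 11}
A' ∩ B' = {1, 6, 8, 10, 11} ✓

{1, 6, 8, 10, 11}


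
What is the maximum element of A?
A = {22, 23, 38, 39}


Set A = {22, 23, 38, 39}
Elements in ascending order: 22, 23, 38, 39
The largest element is 39.

39


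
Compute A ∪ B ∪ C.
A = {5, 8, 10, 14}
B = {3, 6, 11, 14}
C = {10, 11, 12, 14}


Set A = {5, 8, 10, 14}
Set B = {3, 6, 11, 14}
Set C = {10, 11, 12, 14}
First, A ∪ B = {3, 5, 6, 8, 10, 11, 14}
Then, (A ∪ B) ∪ C = {3, 5, 6, 8, 10, 11, 12, 14}

{3, 5, 6, 8, 10, 11, 12, 14}


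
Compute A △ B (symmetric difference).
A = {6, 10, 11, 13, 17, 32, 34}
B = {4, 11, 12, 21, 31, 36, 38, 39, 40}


Set A = {6, 10, 11, 13, 17, 32, 34}
Set B = {4, 11, 12, 21, 31, 36, 38, 39, 40}
A △ B = (A \ B) ∪ (B \ A)
Elements in A but not B: {6, 10, 13, 17, 32, 34}
Elements in B but not A: {4, 12, 21, 31, 36, 38, 39, 40}
A △ B = {4, 6, 10, 12, 13, 17, 21, 31, 32, 34, 36, 38, 39, 40}

{4, 6, 10, 12, 13, 17, 21, 31, 32, 34, 36, 38, 39, 40}


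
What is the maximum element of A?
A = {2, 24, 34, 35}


Set A = {2, 24, 34, 35}
Elements in ascending order: 2, 24, 34, 35
The largest element is 35.

35


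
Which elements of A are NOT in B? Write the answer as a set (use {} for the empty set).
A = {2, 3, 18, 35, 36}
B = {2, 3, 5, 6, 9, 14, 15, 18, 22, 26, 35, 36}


Set A = {2, 3, 18, 35, 36}
Set B = {2, 3, 5, 6, 9, 14, 15, 18, 22, 26, 35, 36}
Check each element of A against B:
2 ∈ B, 3 ∈ B, 18 ∈ B, 35 ∈ B, 36 ∈ B
Elements of A not in B: {}

{}


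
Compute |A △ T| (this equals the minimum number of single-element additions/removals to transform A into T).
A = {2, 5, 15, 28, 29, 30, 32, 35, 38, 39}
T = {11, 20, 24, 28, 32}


Set A = {2, 5, 15, 28, 29, 30, 32, 35, 38, 39}
Set T = {11, 20, 24, 28, 32}
Elements to remove from A (in A, not in T): {2, 5, 15, 29, 30, 35, 38, 39} → 8 removals
Elements to add to A (in T, not in A): {11, 20, 24} → 3 additions
Total edits = 8 + 3 = 11

11


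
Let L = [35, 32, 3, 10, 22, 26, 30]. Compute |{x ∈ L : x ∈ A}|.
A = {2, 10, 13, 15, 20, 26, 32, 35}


Set A = {2, 10, 13, 15, 20, 26, 32, 35}
Candidates: [35, 32, 3, 10, 22, 26, 30]
Check each candidate:
35 ∈ A, 32 ∈ A, 3 ∉ A, 10 ∈ A, 22 ∉ A, 26 ∈ A, 30 ∉ A
Count of candidates in A: 4

4


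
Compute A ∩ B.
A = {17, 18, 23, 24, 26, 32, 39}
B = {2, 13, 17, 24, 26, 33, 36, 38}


Set A = {17, 18, 23, 24, 26, 32, 39}
Set B = {2, 13, 17, 24, 26, 33, 36, 38}
A ∩ B includes only elements in both sets.
Check each element of A against B:
17 ✓, 18 ✗, 23 ✗, 24 ✓, 26 ✓, 32 ✗, 39 ✗
A ∩ B = {17, 24, 26}

{17, 24, 26}


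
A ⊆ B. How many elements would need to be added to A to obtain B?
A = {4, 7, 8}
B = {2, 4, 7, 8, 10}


Set A = {4, 7, 8}, |A| = 3
Set B = {2, 4, 7, 8, 10}, |B| = 5
Since A ⊆ B: B \ A = {2, 10}
|B| - |A| = 5 - 3 = 2

2


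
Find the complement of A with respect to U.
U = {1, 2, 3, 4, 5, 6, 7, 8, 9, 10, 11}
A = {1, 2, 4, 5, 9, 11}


Universal set U = {1, 2, 3, 4, 5, 6, 7, 8, 9, 10, 11}
Set A = {1, 2, 4, 5, 9, 11}
A' = U \ A = elements in U but not in A
Checking each element of U:
1 (in A, exclude), 2 (in A, exclude), 3 (not in A, include), 4 (in A, exclude), 5 (in A, exclude), 6 (not in A, include), 7 (not in A, include), 8 (not in A, include), 9 (in A, exclude), 10 (not in A, include), 11 (in A, exclude)
A' = {3, 6, 7, 8, 10}

{3, 6, 7, 8, 10}


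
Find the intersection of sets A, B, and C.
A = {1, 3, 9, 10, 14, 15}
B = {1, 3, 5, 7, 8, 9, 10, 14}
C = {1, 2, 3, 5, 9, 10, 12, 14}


Set A = {1, 3, 9, 10, 14, 15}
Set B = {1, 3, 5, 7, 8, 9, 10, 14}
Set C = {1, 2, 3, 5, 9, 10, 12, 14}
First, A ∩ B = {1, 3, 9, 10, 14}
Then, (A ∩ B) ∩ C = {1, 3, 9, 10, 14}

{1, 3, 9, 10, 14}


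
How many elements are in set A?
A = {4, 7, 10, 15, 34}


Set A = {4, 7, 10, 15, 34}
Listing elements: 4, 7, 10, 15, 34
Counting: 5 elements
|A| = 5

5


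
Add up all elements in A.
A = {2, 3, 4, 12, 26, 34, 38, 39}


Set A = {2, 3, 4, 12, 26, 34, 38, 39}
Sum = 2 + 3 + 4 + 12 + 26 + 34 + 38 + 39 = 158

158


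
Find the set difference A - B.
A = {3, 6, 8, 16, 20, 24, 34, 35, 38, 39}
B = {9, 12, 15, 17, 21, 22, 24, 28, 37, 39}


Set A = {3, 6, 8, 16, 20, 24, 34, 35, 38, 39}
Set B = {9, 12, 15, 17, 21, 22, 24, 28, 37, 39}
A \ B includes elements in A that are not in B.
Check each element of A:
3 (not in B, keep), 6 (not in B, keep), 8 (not in B, keep), 16 (not in B, keep), 20 (not in B, keep), 24 (in B, remove), 34 (not in B, keep), 35 (not in B, keep), 38 (not in B, keep), 39 (in B, remove)
A \ B = {3, 6, 8, 16, 20, 34, 35, 38}

{3, 6, 8, 16, 20, 34, 35, 38}


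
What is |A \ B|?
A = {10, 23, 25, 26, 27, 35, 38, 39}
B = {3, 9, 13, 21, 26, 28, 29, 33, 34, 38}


Set A = {10, 23, 25, 26, 27, 35, 38, 39}
Set B = {3, 9, 13, 21, 26, 28, 29, 33, 34, 38}
A \ B = {10, 23, 25, 27, 35, 39}
|A \ B| = 6

6


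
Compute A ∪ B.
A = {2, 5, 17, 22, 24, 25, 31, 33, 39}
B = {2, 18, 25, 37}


Set A = {2, 5, 17, 22, 24, 25, 31, 33, 39}
Set B = {2, 18, 25, 37}
A ∪ B includes all elements in either set.
Elements from A: {2, 5, 17, 22, 24, 25, 31, 33, 39}
Elements from B not already included: {18, 37}
A ∪ B = {2, 5, 17, 18, 22, 24, 25, 31, 33, 37, 39}

{2, 5, 17, 18, 22, 24, 25, 31, 33, 37, 39}


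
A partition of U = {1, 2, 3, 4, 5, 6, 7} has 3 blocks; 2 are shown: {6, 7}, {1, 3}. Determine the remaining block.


U = {1, 2, 3, 4, 5, 6, 7}
Shown blocks: {6, 7}, {1, 3}
A partition's blocks are pairwise disjoint and cover U, so the missing block = U \ (union of shown blocks).
Union of shown blocks: {1, 3, 6, 7}
Missing block = U \ (union) = {2, 4, 5}

{2, 4, 5}


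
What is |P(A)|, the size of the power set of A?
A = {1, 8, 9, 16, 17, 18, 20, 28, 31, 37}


Set A = {1, 8, 9, 16, 17, 18, 20, 28, 31, 37}
|A| = 10
The power set P(A) contains all subsets of A.
|P(A)| = 2^|A| = 2^10 = 1024

1024


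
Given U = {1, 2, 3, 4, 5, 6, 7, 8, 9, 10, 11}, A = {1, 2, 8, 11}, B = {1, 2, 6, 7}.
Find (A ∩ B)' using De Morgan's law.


U = {1, 2, 3, 4, 5, 6, 7, 8, 9, 10, 11}
A = {1, 2, 8, 11}, B = {1, 2, 6, 7}
A ∩ B = {1, 2}
(A ∩ B)' = U \ (A ∩ B) = {3, 4, 5, 6, 7, 8, 9, 10, 11}
Verification via A' ∪ B': A' = {3, 4, 5, 6, 7, 9, 10}, B' = {3, 4, 5, 8, 9, 10, 11}
A' ∪ B' = {3, 4, 5, 6, 7, 8, 9, 10, 11} ✓

{3, 4, 5, 6, 7, 8, 9, 10, 11}


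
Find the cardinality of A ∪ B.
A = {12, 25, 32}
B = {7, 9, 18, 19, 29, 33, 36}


Set A = {12, 25, 32}, |A| = 3
Set B = {7, 9, 18, 19, 29, 33, 36}, |B| = 7
A ∩ B = {}, |A ∩ B| = 0
|A ∪ B| = |A| + |B| - |A ∩ B| = 3 + 7 - 0 = 10

10


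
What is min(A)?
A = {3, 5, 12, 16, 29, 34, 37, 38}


Set A = {3, 5, 12, 16, 29, 34, 37, 38}
Elements in ascending order: 3, 5, 12, 16, 29, 34, 37, 38
The smallest element is 3.

3


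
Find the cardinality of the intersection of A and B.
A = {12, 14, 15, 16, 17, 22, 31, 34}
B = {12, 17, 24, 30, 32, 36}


Set A = {12, 14, 15, 16, 17, 22, 31, 34}
Set B = {12, 17, 24, 30, 32, 36}
A ∩ B = {12, 17}
|A ∩ B| = 2

2


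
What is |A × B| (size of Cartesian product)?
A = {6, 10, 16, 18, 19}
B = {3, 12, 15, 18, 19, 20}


Set A = {6, 10, 16, 18, 19} has 5 elements.
Set B = {3, 12, 15, 18, 19, 20} has 6 elements.
|A × B| = |A| × |B| = 5 × 6 = 30

30


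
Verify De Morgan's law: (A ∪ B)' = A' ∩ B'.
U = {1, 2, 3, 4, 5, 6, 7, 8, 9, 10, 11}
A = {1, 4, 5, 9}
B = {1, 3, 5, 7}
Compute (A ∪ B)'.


U = {1, 2, 3, 4, 5, 6, 7, 8, 9, 10, 11}
A = {1, 4, 5, 9}, B = {1, 3, 5, 7}
A ∪ B = {1, 3, 4, 5, 7, 9}
(A ∪ B)' = U \ (A ∪ B) = {2, 6, 8, 10, 11}
Verification via A' ∩ B': A' = {2, 3, 6, 7, 8, 10, 11}, B' = {2, 4, 6, 8, 9, 10, 11}
A' ∩ B' = {2, 6, 8, 10, 11} ✓

{2, 6, 8, 10, 11}


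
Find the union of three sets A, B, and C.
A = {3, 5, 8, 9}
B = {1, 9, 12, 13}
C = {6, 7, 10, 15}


Set A = {3, 5, 8, 9}
Set B = {1, 9, 12, 13}
Set C = {6, 7, 10, 15}
First, A ∪ B = {1, 3, 5, 8, 9, 12, 13}
Then, (A ∪ B) ∪ C = {1, 3, 5, 6, 7, 8, 9, 10, 12, 13, 15}

{1, 3, 5, 6, 7, 8, 9, 10, 12, 13, 15}


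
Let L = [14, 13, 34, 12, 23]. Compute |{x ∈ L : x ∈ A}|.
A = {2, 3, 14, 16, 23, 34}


Set A = {2, 3, 14, 16, 23, 34}
Candidates: [14, 13, 34, 12, 23]
Check each candidate:
14 ∈ A, 13 ∉ A, 34 ∈ A, 12 ∉ A, 23 ∈ A
Count of candidates in A: 3

3


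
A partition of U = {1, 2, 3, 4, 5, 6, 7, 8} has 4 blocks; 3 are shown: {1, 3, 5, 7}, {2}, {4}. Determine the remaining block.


U = {1, 2, 3, 4, 5, 6, 7, 8}
Shown blocks: {1, 3, 5, 7}, {2}, {4}
A partition's blocks are pairwise disjoint and cover U, so the missing block = U \ (union of shown blocks).
Union of shown blocks: {1, 2, 3, 4, 5, 7}
Missing block = U \ (union) = {6, 8}

{6, 8}


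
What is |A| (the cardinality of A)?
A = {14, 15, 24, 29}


Set A = {14, 15, 24, 29}
Listing elements: 14, 15, 24, 29
Counting: 4 elements
|A| = 4

4


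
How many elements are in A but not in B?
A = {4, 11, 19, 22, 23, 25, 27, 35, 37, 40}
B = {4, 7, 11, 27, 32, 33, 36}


Set A = {4, 11, 19, 22, 23, 25, 27, 35, 37, 40}
Set B = {4, 7, 11, 27, 32, 33, 36}
A \ B = {19, 22, 23, 25, 35, 37, 40}
|A \ B| = 7

7


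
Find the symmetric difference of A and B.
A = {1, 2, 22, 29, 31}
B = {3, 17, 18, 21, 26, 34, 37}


Set A = {1, 2, 22, 29, 31}
Set B = {3, 17, 18, 21, 26, 34, 37}
A △ B = (A \ B) ∪ (B \ A)
Elements in A but not B: {1, 2, 22, 29, 31}
Elements in B but not A: {3, 17, 18, 21, 26, 34, 37}
A △ B = {1, 2, 3, 17, 18, 21, 22, 26, 29, 31, 34, 37}

{1, 2, 3, 17, 18, 21, 22, 26, 29, 31, 34, 37}


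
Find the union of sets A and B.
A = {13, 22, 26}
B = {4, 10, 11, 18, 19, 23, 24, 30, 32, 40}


Set A = {13, 22, 26}
Set B = {4, 10, 11, 18, 19, 23, 24, 30, 32, 40}
A ∪ B includes all elements in either set.
Elements from A: {13, 22, 26}
Elements from B not already included: {4, 10, 11, 18, 19, 23, 24, 30, 32, 40}
A ∪ B = {4, 10, 11, 13, 18, 19, 22, 23, 24, 26, 30, 32, 40}

{4, 10, 11, 13, 18, 19, 22, 23, 24, 26, 30, 32, 40}


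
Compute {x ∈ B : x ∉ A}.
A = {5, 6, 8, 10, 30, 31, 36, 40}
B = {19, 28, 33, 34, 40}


Set A = {5, 6, 8, 10, 30, 31, 36, 40}
Set B = {19, 28, 33, 34, 40}
Check each element of B against A:
19 ∉ A (include), 28 ∉ A (include), 33 ∉ A (include), 34 ∉ A (include), 40 ∈ A
Elements of B not in A: {19, 28, 33, 34}

{19, 28, 33, 34}


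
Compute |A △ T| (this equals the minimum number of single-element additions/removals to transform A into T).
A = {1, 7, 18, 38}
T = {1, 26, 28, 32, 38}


Set A = {1, 7, 18, 38}
Set T = {1, 26, 28, 32, 38}
Elements to remove from A (in A, not in T): {7, 18} → 2 removals
Elements to add to A (in T, not in A): {26, 28, 32} → 3 additions
Total edits = 2 + 3 = 5

5


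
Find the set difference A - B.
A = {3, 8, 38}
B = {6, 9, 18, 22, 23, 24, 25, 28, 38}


Set A = {3, 8, 38}
Set B = {6, 9, 18, 22, 23, 24, 25, 28, 38}
A \ B includes elements in A that are not in B.
Check each element of A:
3 (not in B, keep), 8 (not in B, keep), 38 (in B, remove)
A \ B = {3, 8}

{3, 8}


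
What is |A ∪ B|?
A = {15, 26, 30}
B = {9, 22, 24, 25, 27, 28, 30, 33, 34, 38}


Set A = {15, 26, 30}, |A| = 3
Set B = {9, 22, 24, 25, 27, 28, 30, 33, 34, 38}, |B| = 10
A ∩ B = {30}, |A ∩ B| = 1
|A ∪ B| = |A| + |B| - |A ∩ B| = 3 + 10 - 1 = 12

12


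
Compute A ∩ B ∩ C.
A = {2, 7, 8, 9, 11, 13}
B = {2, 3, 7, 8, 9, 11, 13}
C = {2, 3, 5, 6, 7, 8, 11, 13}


Set A = {2, 7, 8, 9, 11, 13}
Set B = {2, 3, 7, 8, 9, 11, 13}
Set C = {2, 3, 5, 6, 7, 8, 11, 13}
First, A ∩ B = {2, 7, 8, 9, 11, 13}
Then, (A ∩ B) ∩ C = {2, 7, 8, 11, 13}

{2, 7, 8, 11, 13}


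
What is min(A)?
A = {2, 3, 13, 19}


Set A = {2, 3, 13, 19}
Elements in ascending order: 2, 3, 13, 19
The smallest element is 2.

2


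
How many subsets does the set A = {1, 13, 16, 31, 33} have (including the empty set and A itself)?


Set A = {1, 13, 16, 31, 33}
|A| = 5
The power set P(A) contains all subsets of A.
|P(A)| = 2^|A| = 2^5 = 32

32


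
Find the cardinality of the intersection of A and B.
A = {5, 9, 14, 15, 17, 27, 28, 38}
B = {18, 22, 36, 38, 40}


Set A = {5, 9, 14, 15, 17, 27, 28, 38}
Set B = {18, 22, 36, 38, 40}
A ∩ B = {38}
|A ∩ B| = 1

1


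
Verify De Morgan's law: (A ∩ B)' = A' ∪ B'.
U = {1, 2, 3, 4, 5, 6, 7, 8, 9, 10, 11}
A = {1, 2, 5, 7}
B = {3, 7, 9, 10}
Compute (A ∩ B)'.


U = {1, 2, 3, 4, 5, 6, 7, 8, 9, 10, 11}
A = {1, 2, 5, 7}, B = {3, 7, 9, 10}
A ∩ B = {7}
(A ∩ B)' = U \ (A ∩ B) = {1, 2, 3, 4, 5, 6, 8, 9, 10, 11}
Verification via A' ∪ B': A' = {3, 4, 6, 8, 9, 10, 11}, B' = {1, 2, 4, 5, 6, 8, 11}
A' ∪ B' = {1, 2, 3, 4, 5, 6, 8, 9, 10, 11} ✓

{1, 2, 3, 4, 5, 6, 8, 9, 10, 11}


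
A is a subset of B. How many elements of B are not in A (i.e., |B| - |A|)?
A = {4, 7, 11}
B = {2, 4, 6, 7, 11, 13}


Set A = {4, 7, 11}, |A| = 3
Set B = {2, 4, 6, 7, 11, 13}, |B| = 6
Since A ⊆ B: B \ A = {2, 6, 13}
|B| - |A| = 6 - 3 = 3

3


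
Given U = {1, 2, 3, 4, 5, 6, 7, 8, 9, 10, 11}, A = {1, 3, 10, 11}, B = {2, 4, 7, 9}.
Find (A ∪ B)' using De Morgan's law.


U = {1, 2, 3, 4, 5, 6, 7, 8, 9, 10, 11}
A = {1, 3, 10, 11}, B = {2, 4, 7, 9}
A ∪ B = {1, 2, 3, 4, 7, 9, 10, 11}
(A ∪ B)' = U \ (A ∪ B) = {5, 6, 8}
Verification via A' ∩ B': A' = {2, 4, 5, 6, 7, 8, 9}, B' = {1, 3, 5, 6, 8, 10, 11}
A' ∩ B' = {5, 6, 8} ✓

{5, 6, 8}


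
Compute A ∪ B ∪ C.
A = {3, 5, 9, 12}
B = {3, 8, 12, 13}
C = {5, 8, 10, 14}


Set A = {3, 5, 9, 12}
Set B = {3, 8, 12, 13}
Set C = {5, 8, 10, 14}
First, A ∪ B = {3, 5, 8, 9, 12, 13}
Then, (A ∪ B) ∪ C = {3, 5, 8, 9, 10, 12, 13, 14}

{3, 5, 8, 9, 10, 12, 13, 14}


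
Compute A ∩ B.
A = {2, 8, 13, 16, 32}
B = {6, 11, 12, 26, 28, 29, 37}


Set A = {2, 8, 13, 16, 32}
Set B = {6, 11, 12, 26, 28, 29, 37}
A ∩ B includes only elements in both sets.
Check each element of A against B:
2 ✗, 8 ✗, 13 ✗, 16 ✗, 32 ✗
A ∩ B = {}

{}


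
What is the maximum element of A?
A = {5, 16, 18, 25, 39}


Set A = {5, 16, 18, 25, 39}
Elements in ascending order: 5, 16, 18, 25, 39
The largest element is 39.

39


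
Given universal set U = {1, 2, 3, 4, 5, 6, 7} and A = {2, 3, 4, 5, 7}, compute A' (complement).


Universal set U = {1, 2, 3, 4, 5, 6, 7}
Set A = {2, 3, 4, 5, 7}
A' = U \ A = elements in U but not in A
Checking each element of U:
1 (not in A, include), 2 (in A, exclude), 3 (in A, exclude), 4 (in A, exclude), 5 (in A, exclude), 6 (not in A, include), 7 (in A, exclude)
A' = {1, 6}

{1, 6}


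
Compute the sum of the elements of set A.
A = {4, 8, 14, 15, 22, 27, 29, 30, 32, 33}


Set A = {4, 8, 14, 15, 22, 27, 29, 30, 32, 33}
Sum = 4 + 8 + 14 + 15 + 22 + 27 + 29 + 30 + 32 + 33 = 214

214


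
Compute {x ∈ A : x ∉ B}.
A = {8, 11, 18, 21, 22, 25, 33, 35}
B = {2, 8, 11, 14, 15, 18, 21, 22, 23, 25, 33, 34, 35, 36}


Set A = {8, 11, 18, 21, 22, 25, 33, 35}
Set B = {2, 8, 11, 14, 15, 18, 21, 22, 23, 25, 33, 34, 35, 36}
Check each element of A against B:
8 ∈ B, 11 ∈ B, 18 ∈ B, 21 ∈ B, 22 ∈ B, 25 ∈ B, 33 ∈ B, 35 ∈ B
Elements of A not in B: {}

{}


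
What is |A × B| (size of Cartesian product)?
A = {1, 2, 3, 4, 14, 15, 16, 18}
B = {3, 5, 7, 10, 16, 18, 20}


Set A = {1, 2, 3, 4, 14, 15, 16, 18} has 8 elements.
Set B = {3, 5, 7, 10, 16, 18, 20} has 7 elements.
|A × B| = |A| × |B| = 8 × 7 = 56

56


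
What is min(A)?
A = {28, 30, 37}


Set A = {28, 30, 37}
Elements in ascending order: 28, 30, 37
The smallest element is 28.

28


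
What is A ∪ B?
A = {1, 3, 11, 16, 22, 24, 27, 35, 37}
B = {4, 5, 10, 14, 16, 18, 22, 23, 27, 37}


Set A = {1, 3, 11, 16, 22, 24, 27, 35, 37}
Set B = {4, 5, 10, 14, 16, 18, 22, 23, 27, 37}
A ∪ B includes all elements in either set.
Elements from A: {1, 3, 11, 16, 22, 24, 27, 35, 37}
Elements from B not already included: {4, 5, 10, 14, 18, 23}
A ∪ B = {1, 3, 4, 5, 10, 11, 14, 16, 18, 22, 23, 24, 27, 35, 37}

{1, 3, 4, 5, 10, 11, 14, 16, 18, 22, 23, 24, 27, 35, 37}


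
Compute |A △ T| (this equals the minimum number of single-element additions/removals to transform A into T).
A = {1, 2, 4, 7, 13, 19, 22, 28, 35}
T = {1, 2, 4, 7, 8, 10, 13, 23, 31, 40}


Set A = {1, 2, 4, 7, 13, 19, 22, 28, 35}
Set T = {1, 2, 4, 7, 8, 10, 13, 23, 31, 40}
Elements to remove from A (in A, not in T): {19, 22, 28, 35} → 4 removals
Elements to add to A (in T, not in A): {8, 10, 23, 31, 40} → 5 additions
Total edits = 4 + 5 = 9

9


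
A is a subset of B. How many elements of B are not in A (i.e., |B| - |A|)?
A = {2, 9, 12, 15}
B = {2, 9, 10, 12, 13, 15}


Set A = {2, 9, 12, 15}, |A| = 4
Set B = {2, 9, 10, 12, 13, 15}, |B| = 6
Since A ⊆ B: B \ A = {10, 13}
|B| - |A| = 6 - 4 = 2

2


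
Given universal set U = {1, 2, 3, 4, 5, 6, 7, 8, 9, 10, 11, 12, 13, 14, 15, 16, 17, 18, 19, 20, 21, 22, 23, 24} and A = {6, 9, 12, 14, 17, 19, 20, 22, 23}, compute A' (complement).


Universal set U = {1, 2, 3, 4, 5, 6, 7, 8, 9, 10, 11, 12, 13, 14, 15, 16, 17, 18, 19, 20, 21, 22, 23, 24}
Set A = {6, 9, 12, 14, 17, 19, 20, 22, 23}
A' = U \ A = elements in U but not in A
Checking each element of U:
1 (not in A, include), 2 (not in A, include), 3 (not in A, include), 4 (not in A, include), 5 (not in A, include), 6 (in A, exclude), 7 (not in A, include), 8 (not in A, include), 9 (in A, exclude), 10 (not in A, include), 11 (not in A, include), 12 (in A, exclude), 13 (not in A, include), 14 (in A, exclude), 15 (not in A, include), 16 (not in A, include), 17 (in A, exclude), 18 (not in A, include), 19 (in A, exclude), 20 (in A, exclude), 21 (not in A, include), 22 (in A, exclude), 23 (in A, exclude), 24 (not in A, include)
A' = {1, 2, 3, 4, 5, 7, 8, 10, 11, 13, 15, 16, 18, 21, 24}

{1, 2, 3, 4, 5, 7, 8, 10, 11, 13, 15, 16, 18, 21, 24}


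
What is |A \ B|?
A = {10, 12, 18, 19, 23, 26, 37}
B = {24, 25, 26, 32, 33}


Set A = {10, 12, 18, 19, 23, 26, 37}
Set B = {24, 25, 26, 32, 33}
A \ B = {10, 12, 18, 19, 23, 37}
|A \ B| = 6

6


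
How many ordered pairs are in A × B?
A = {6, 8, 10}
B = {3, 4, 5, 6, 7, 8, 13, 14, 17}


Set A = {6, 8, 10} has 3 elements.
Set B = {3, 4, 5, 6, 7, 8, 13, 14, 17} has 9 elements.
|A × B| = |A| × |B| = 3 × 9 = 27

27


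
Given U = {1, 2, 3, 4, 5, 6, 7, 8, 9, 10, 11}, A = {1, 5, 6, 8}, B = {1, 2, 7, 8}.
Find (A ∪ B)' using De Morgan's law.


U = {1, 2, 3, 4, 5, 6, 7, 8, 9, 10, 11}
A = {1, 5, 6, 8}, B = {1, 2, 7, 8}
A ∪ B = {1, 2, 5, 6, 7, 8}
(A ∪ B)' = U \ (A ∪ B) = {3, 4, 9, 10, 11}
Verification via A' ∩ B': A' = {2, 3, 4, 7, 9, 10, 11}, B' = {3, 4, 5, 6, 9, 10, 11}
A' ∩ B' = {3, 4, 9, 10, 11} ✓

{3, 4, 9, 10, 11}


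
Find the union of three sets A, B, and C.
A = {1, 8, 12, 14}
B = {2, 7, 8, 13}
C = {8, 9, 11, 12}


Set A = {1, 8, 12, 14}
Set B = {2, 7, 8, 13}
Set C = {8, 9, 11, 12}
First, A ∪ B = {1, 2, 7, 8, 12, 13, 14}
Then, (A ∪ B) ∪ C = {1, 2, 7, 8, 9, 11, 12, 13, 14}

{1, 2, 7, 8, 9, 11, 12, 13, 14}


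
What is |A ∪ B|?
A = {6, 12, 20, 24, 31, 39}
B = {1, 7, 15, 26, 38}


Set A = {6, 12, 20, 24, 31, 39}, |A| = 6
Set B = {1, 7, 15, 26, 38}, |B| = 5
A ∩ B = {}, |A ∩ B| = 0
|A ∪ B| = |A| + |B| - |A ∩ B| = 6 + 5 - 0 = 11

11


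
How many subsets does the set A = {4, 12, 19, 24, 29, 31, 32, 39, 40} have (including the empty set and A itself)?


Set A = {4, 12, 19, 24, 29, 31, 32, 39, 40}
|A| = 9
The power set P(A) contains all subsets of A.
|P(A)| = 2^|A| = 2^9 = 512

512


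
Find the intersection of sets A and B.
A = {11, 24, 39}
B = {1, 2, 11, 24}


Set A = {11, 24, 39}
Set B = {1, 2, 11, 24}
A ∩ B includes only elements in both sets.
Check each element of A against B:
11 ✓, 24 ✓, 39 ✗
A ∩ B = {11, 24}

{11, 24}


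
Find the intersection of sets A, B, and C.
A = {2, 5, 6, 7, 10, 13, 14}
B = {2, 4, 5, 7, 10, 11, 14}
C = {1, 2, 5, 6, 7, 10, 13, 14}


Set A = {2, 5, 6, 7, 10, 13, 14}
Set B = {2, 4, 5, 7, 10, 11, 14}
Set C = {1, 2, 5, 6, 7, 10, 13, 14}
First, A ∩ B = {2, 5, 7, 10, 14}
Then, (A ∩ B) ∩ C = {2, 5, 7, 10, 14}

{2, 5, 7, 10, 14}


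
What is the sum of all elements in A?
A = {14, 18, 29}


Set A = {14, 18, 29}
Sum = 14 + 18 + 29 = 61

61


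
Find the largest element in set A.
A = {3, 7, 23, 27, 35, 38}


Set A = {3, 7, 23, 27, 35, 38}
Elements in ascending order: 3, 7, 23, 27, 35, 38
The largest element is 38.

38


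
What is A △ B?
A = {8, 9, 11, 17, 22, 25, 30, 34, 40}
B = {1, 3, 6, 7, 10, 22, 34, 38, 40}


Set A = {8, 9, 11, 17, 22, 25, 30, 34, 40}
Set B = {1, 3, 6, 7, 10, 22, 34, 38, 40}
A △ B = (A \ B) ∪ (B \ A)
Elements in A but not B: {8, 9, 11, 17, 25, 30}
Elements in B but not A: {1, 3, 6, 7, 10, 38}
A △ B = {1, 3, 6, 7, 8, 9, 10, 11, 17, 25, 30, 38}

{1, 3, 6, 7, 8, 9, 10, 11, 17, 25, 30, 38}


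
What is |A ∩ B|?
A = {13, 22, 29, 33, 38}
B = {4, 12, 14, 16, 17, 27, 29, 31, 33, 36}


Set A = {13, 22, 29, 33, 38}
Set B = {4, 12, 14, 16, 17, 27, 29, 31, 33, 36}
A ∩ B = {29, 33}
|A ∩ B| = 2

2


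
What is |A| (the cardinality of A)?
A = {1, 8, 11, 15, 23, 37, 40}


Set A = {1, 8, 11, 15, 23, 37, 40}
Listing elements: 1, 8, 11, 15, 23, 37, 40
Counting: 7 elements
|A| = 7

7


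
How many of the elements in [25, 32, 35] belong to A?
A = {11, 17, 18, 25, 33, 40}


Set A = {11, 17, 18, 25, 33, 40}
Candidates: [25, 32, 35]
Check each candidate:
25 ∈ A, 32 ∉ A, 35 ∉ A
Count of candidates in A: 1

1


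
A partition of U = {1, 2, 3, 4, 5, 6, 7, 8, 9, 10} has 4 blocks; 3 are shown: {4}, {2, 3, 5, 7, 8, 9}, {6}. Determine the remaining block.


U = {1, 2, 3, 4, 5, 6, 7, 8, 9, 10}
Shown blocks: {4}, {2, 3, 5, 7, 8, 9}, {6}
A partition's blocks are pairwise disjoint and cover U, so the missing block = U \ (union of shown blocks).
Union of shown blocks: {2, 3, 4, 5, 6, 7, 8, 9}
Missing block = U \ (union) = {1, 10}

{1, 10}


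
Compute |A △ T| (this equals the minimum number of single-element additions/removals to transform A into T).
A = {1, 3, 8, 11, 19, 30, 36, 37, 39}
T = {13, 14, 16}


Set A = {1, 3, 8, 11, 19, 30, 36, 37, 39}
Set T = {13, 14, 16}
Elements to remove from A (in A, not in T): {1, 3, 8, 11, 19, 30, 36, 37, 39} → 9 removals
Elements to add to A (in T, not in A): {13, 14, 16} → 3 additions
Total edits = 9 + 3 = 12

12


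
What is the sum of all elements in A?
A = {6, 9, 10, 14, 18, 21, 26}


Set A = {6, 9, 10, 14, 18, 21, 26}
Sum = 6 + 9 + 10 + 14 + 18 + 21 + 26 = 104

104


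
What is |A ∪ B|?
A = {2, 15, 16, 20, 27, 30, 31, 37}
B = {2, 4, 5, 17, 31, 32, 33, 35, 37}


Set A = {2, 15, 16, 20, 27, 30, 31, 37}, |A| = 8
Set B = {2, 4, 5, 17, 31, 32, 33, 35, 37}, |B| = 9
A ∩ B = {2, 31, 37}, |A ∩ B| = 3
|A ∪ B| = |A| + |B| - |A ∩ B| = 8 + 9 - 3 = 14

14


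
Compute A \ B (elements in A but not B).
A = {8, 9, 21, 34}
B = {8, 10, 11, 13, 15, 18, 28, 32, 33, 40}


Set A = {8, 9, 21, 34}
Set B = {8, 10, 11, 13, 15, 18, 28, 32, 33, 40}
A \ B includes elements in A that are not in B.
Check each element of A:
8 (in B, remove), 9 (not in B, keep), 21 (not in B, keep), 34 (not in B, keep)
A \ B = {9, 21, 34}

{9, 21, 34}


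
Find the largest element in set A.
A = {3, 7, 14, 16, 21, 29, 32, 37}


Set A = {3, 7, 14, 16, 21, 29, 32, 37}
Elements in ascending order: 3, 7, 14, 16, 21, 29, 32, 37
The largest element is 37.

37


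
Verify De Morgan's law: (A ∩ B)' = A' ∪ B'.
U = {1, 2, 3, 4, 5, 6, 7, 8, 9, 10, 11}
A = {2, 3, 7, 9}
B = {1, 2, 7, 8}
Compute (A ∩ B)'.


U = {1, 2, 3, 4, 5, 6, 7, 8, 9, 10, 11}
A = {2, 3, 7, 9}, B = {1, 2, 7, 8}
A ∩ B = {2, 7}
(A ∩ B)' = U \ (A ∩ B) = {1, 3, 4, 5, 6, 8, 9, 10, 11}
Verification via A' ∪ B': A' = {1, 4, 5, 6, 8, 10, 11}, B' = {3, 4, 5, 6, 9, 10, 11}
A' ∪ B' = {1, 3, 4, 5, 6, 8, 9, 10, 11} ✓

{1, 3, 4, 5, 6, 8, 9, 10, 11}


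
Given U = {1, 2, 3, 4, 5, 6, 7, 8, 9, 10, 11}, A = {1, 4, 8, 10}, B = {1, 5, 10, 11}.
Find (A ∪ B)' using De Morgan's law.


U = {1, 2, 3, 4, 5, 6, 7, 8, 9, 10, 11}
A = {1, 4, 8, 10}, B = {1, 5, 10, 11}
A ∪ B = {1, 4, 5, 8, 10, 11}
(A ∪ B)' = U \ (A ∪ B) = {2, 3, 6, 7, 9}
Verification via A' ∩ B': A' = {2, 3, 5, 6, 7, 9, 11}, B' = {2, 3, 4, 6, 7, 8, 9}
A' ∩ B' = {2, 3, 6, 7, 9} ✓

{2, 3, 6, 7, 9}


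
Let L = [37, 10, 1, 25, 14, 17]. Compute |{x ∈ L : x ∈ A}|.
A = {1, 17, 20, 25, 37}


Set A = {1, 17, 20, 25, 37}
Candidates: [37, 10, 1, 25, 14, 17]
Check each candidate:
37 ∈ A, 10 ∉ A, 1 ∈ A, 25 ∈ A, 14 ∉ A, 17 ∈ A
Count of candidates in A: 4

4


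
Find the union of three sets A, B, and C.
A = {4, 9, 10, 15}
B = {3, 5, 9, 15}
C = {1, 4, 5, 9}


Set A = {4, 9, 10, 15}
Set B = {3, 5, 9, 15}
Set C = {1, 4, 5, 9}
First, A ∪ B = {3, 4, 5, 9, 10, 15}
Then, (A ∪ B) ∪ C = {1, 3, 4, 5, 9, 10, 15}

{1, 3, 4, 5, 9, 10, 15}


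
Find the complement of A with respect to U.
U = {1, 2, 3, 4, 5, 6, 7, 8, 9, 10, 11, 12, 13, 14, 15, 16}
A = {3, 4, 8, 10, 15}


Universal set U = {1, 2, 3, 4, 5, 6, 7, 8, 9, 10, 11, 12, 13, 14, 15, 16}
Set A = {3, 4, 8, 10, 15}
A' = U \ A = elements in U but not in A
Checking each element of U:
1 (not in A, include), 2 (not in A, include), 3 (in A, exclude), 4 (in A, exclude), 5 (not in A, include), 6 (not in A, include), 7 (not in A, include), 8 (in A, exclude), 9 (not in A, include), 10 (in A, exclude), 11 (not in A, include), 12 (not in A, include), 13 (not in A, include), 14 (not in A, include), 15 (in A, exclude), 16 (not in A, include)
A' = {1, 2, 5, 6, 7, 9, 11, 12, 13, 14, 16}

{1, 2, 5, 6, 7, 9, 11, 12, 13, 14, 16}


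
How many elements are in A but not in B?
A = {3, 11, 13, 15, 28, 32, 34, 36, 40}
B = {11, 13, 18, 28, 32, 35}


Set A = {3, 11, 13, 15, 28, 32, 34, 36, 40}
Set B = {11, 13, 18, 28, 32, 35}
A \ B = {3, 15, 34, 36, 40}
|A \ B| = 5

5


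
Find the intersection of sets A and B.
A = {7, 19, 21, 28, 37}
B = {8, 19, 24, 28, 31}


Set A = {7, 19, 21, 28, 37}
Set B = {8, 19, 24, 28, 31}
A ∩ B includes only elements in both sets.
Check each element of A against B:
7 ✗, 19 ✓, 21 ✗, 28 ✓, 37 ✗
A ∩ B = {19, 28}

{19, 28}


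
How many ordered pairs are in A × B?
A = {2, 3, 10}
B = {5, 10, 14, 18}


Set A = {2, 3, 10} has 3 elements.
Set B = {5, 10, 14, 18} has 4 elements.
|A × B| = |A| × |B| = 3 × 4 = 12

12


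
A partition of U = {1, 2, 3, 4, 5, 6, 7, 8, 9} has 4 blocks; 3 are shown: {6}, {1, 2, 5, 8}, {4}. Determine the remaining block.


U = {1, 2, 3, 4, 5, 6, 7, 8, 9}
Shown blocks: {6}, {1, 2, 5, 8}, {4}
A partition's blocks are pairwise disjoint and cover U, so the missing block = U \ (union of shown blocks).
Union of shown blocks: {1, 2, 4, 5, 6, 8}
Missing block = U \ (union) = {3, 7, 9}

{3, 7, 9}


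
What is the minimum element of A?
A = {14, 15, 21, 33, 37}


Set A = {14, 15, 21, 33, 37}
Elements in ascending order: 14, 15, 21, 33, 37
The smallest element is 14.

14


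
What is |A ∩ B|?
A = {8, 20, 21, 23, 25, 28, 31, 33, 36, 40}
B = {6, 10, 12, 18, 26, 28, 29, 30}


Set A = {8, 20, 21, 23, 25, 28, 31, 33, 36, 40}
Set B = {6, 10, 12, 18, 26, 28, 29, 30}
A ∩ B = {28}
|A ∩ B| = 1

1


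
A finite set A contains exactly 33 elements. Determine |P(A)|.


The set has 33 elements.
The power set contains all possible subsets.
|P(A)| = 2^|A| = 2^33 = 8589934592

8589934592


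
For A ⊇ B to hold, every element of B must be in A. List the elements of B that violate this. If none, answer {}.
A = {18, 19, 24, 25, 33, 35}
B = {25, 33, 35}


Set A = {18, 19, 24, 25, 33, 35}
Set B = {25, 33, 35}
Check each element of B against A:
25 ∈ A, 33 ∈ A, 35 ∈ A
Elements of B not in A: {}

{}


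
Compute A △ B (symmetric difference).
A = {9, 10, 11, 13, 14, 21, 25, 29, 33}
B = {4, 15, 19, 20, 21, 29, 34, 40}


Set A = {9, 10, 11, 13, 14, 21, 25, 29, 33}
Set B = {4, 15, 19, 20, 21, 29, 34, 40}
A △ B = (A \ B) ∪ (B \ A)
Elements in A but not B: {9, 10, 11, 13, 14, 25, 33}
Elements in B but not A: {4, 15, 19, 20, 34, 40}
A △ B = {4, 9, 10, 11, 13, 14, 15, 19, 20, 25, 33, 34, 40}

{4, 9, 10, 11, 13, 14, 15, 19, 20, 25, 33, 34, 40}


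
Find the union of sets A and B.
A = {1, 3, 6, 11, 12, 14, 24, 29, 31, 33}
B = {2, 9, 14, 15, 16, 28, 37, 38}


Set A = {1, 3, 6, 11, 12, 14, 24, 29, 31, 33}
Set B = {2, 9, 14, 15, 16, 28, 37, 38}
A ∪ B includes all elements in either set.
Elements from A: {1, 3, 6, 11, 12, 14, 24, 29, 31, 33}
Elements from B not already included: {2, 9, 15, 16, 28, 37, 38}
A ∪ B = {1, 2, 3, 6, 9, 11, 12, 14, 15, 16, 24, 28, 29, 31, 33, 37, 38}

{1, 2, 3, 6, 9, 11, 12, 14, 15, 16, 24, 28, 29, 31, 33, 37, 38}


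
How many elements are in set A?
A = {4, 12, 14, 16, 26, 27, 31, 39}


Set A = {4, 12, 14, 16, 26, 27, 31, 39}
Listing elements: 4, 12, 14, 16, 26, 27, 31, 39
Counting: 8 elements
|A| = 8

8


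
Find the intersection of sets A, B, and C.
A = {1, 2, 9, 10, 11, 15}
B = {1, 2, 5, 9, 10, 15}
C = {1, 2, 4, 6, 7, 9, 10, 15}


Set A = {1, 2, 9, 10, 11, 15}
Set B = {1, 2, 5, 9, 10, 15}
Set C = {1, 2, 4, 6, 7, 9, 10, 15}
First, A ∩ B = {1, 2, 9, 10, 15}
Then, (A ∩ B) ∩ C = {1, 2, 9, 10, 15}

{1, 2, 9, 10, 15}


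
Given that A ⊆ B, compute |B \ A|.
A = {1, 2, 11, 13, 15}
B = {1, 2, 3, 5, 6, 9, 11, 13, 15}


Set A = {1, 2, 11, 13, 15}, |A| = 5
Set B = {1, 2, 3, 5, 6, 9, 11, 13, 15}, |B| = 9
Since A ⊆ B: B \ A = {3, 5, 6, 9}
|B| - |A| = 9 - 5 = 4

4


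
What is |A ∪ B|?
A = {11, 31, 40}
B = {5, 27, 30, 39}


Set A = {11, 31, 40}, |A| = 3
Set B = {5, 27, 30, 39}, |B| = 4
A ∩ B = {}, |A ∩ B| = 0
|A ∪ B| = |A| + |B| - |A ∩ B| = 3 + 4 - 0 = 7

7


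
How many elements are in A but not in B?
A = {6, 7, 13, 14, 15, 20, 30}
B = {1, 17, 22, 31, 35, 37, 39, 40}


Set A = {6, 7, 13, 14, 15, 20, 30}
Set B = {1, 17, 22, 31, 35, 37, 39, 40}
A \ B = {6, 7, 13, 14, 15, 20, 30}
|A \ B| = 7

7


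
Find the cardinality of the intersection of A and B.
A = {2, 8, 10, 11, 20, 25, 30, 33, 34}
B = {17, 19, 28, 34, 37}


Set A = {2, 8, 10, 11, 20, 25, 30, 33, 34}
Set B = {17, 19, 28, 34, 37}
A ∩ B = {34}
|A ∩ B| = 1

1


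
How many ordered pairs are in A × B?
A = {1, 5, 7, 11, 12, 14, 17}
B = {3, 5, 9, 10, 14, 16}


Set A = {1, 5, 7, 11, 12, 14, 17} has 7 elements.
Set B = {3, 5, 9, 10, 14, 16} has 6 elements.
|A × B| = |A| × |B| = 7 × 6 = 42

42


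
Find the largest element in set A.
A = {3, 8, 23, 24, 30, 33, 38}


Set A = {3, 8, 23, 24, 30, 33, 38}
Elements in ascending order: 3, 8, 23, 24, 30, 33, 38
The largest element is 38.

38


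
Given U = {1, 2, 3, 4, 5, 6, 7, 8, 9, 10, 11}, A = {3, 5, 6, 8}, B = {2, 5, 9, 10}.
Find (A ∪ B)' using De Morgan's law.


U = {1, 2, 3, 4, 5, 6, 7, 8, 9, 10, 11}
A = {3, 5, 6, 8}, B = {2, 5, 9, 10}
A ∪ B = {2, 3, 5, 6, 8, 9, 10}
(A ∪ B)' = U \ (A ∪ B) = {1, 4, 7, 11}
Verification via A' ∩ B': A' = {1, 2, 4, 7, 9, 10, 11}, B' = {1, 3, 4, 6, 7, 8, 11}
A' ∩ B' = {1, 4, 7, 11} ✓

{1, 4, 7, 11}


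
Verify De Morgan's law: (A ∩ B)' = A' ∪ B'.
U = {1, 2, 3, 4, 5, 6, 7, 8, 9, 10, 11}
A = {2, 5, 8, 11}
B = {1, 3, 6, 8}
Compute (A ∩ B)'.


U = {1, 2, 3, 4, 5, 6, 7, 8, 9, 10, 11}
A = {2, 5, 8, 11}, B = {1, 3, 6, 8}
A ∩ B = {8}
(A ∩ B)' = U \ (A ∩ B) = {1, 2, 3, 4, 5, 6, 7, 9, 10, 11}
Verification via A' ∪ B': A' = {1, 3, 4, 6, 7, 9, 10}, B' = {2, 4, 5, 7, 9, 10, 11}
A' ∪ B' = {1, 2, 3, 4, 5, 6, 7, 9, 10, 11} ✓

{1, 2, 3, 4, 5, 6, 7, 9, 10, 11}


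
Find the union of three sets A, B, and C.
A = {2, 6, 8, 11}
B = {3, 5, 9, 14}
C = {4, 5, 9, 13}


Set A = {2, 6, 8, 11}
Set B = {3, 5, 9, 14}
Set C = {4, 5, 9, 13}
First, A ∪ B = {2, 3, 5, 6, 8, 9, 11, 14}
Then, (A ∪ B) ∪ C = {2, 3, 4, 5, 6, 8, 9, 11, 13, 14}

{2, 3, 4, 5, 6, 8, 9, 11, 13, 14}


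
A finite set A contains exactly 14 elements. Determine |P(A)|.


The set has 14 elements.
The power set contains all possible subsets.
|P(A)| = 2^|A| = 2^14 = 16384

16384


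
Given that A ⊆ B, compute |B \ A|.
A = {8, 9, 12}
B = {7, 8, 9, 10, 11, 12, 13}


Set A = {8, 9, 12}, |A| = 3
Set B = {7, 8, 9, 10, 11, 12, 13}, |B| = 7
Since A ⊆ B: B \ A = {7, 10, 11, 13}
|B| - |A| = 7 - 3 = 4

4


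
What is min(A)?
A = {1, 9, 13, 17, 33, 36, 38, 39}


Set A = {1, 9, 13, 17, 33, 36, 38, 39}
Elements in ascending order: 1, 9, 13, 17, 33, 36, 38, 39
The smallest element is 1.

1


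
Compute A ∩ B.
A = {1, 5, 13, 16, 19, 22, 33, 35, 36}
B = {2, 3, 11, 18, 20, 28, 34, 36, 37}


Set A = {1, 5, 13, 16, 19, 22, 33, 35, 36}
Set B = {2, 3, 11, 18, 20, 28, 34, 36, 37}
A ∩ B includes only elements in both sets.
Check each element of A against B:
1 ✗, 5 ✗, 13 ✗, 16 ✗, 19 ✗, 22 ✗, 33 ✗, 35 ✗, 36 ✓
A ∩ B = {36}

{36}


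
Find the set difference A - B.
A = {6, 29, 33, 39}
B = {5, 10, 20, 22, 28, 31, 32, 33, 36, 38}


Set A = {6, 29, 33, 39}
Set B = {5, 10, 20, 22, 28, 31, 32, 33, 36, 38}
A \ B includes elements in A that are not in B.
Check each element of A:
6 (not in B, keep), 29 (not in B, keep), 33 (in B, remove), 39 (not in B, keep)
A \ B = {6, 29, 39}

{6, 29, 39}


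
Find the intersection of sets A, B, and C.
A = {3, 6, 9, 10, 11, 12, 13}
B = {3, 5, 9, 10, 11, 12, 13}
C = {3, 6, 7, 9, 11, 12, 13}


Set A = {3, 6, 9, 10, 11, 12, 13}
Set B = {3, 5, 9, 10, 11, 12, 13}
Set C = {3, 6, 7, 9, 11, 12, 13}
First, A ∩ B = {3, 9, 10, 11, 12, 13}
Then, (A ∩ B) ∩ C = {3, 9, 11, 12, 13}

{3, 9, 11, 12, 13}


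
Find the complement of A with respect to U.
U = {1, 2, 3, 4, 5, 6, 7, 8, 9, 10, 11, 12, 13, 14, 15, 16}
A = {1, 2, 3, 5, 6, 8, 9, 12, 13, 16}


Universal set U = {1, 2, 3, 4, 5, 6, 7, 8, 9, 10, 11, 12, 13, 14, 15, 16}
Set A = {1, 2, 3, 5, 6, 8, 9, 12, 13, 16}
A' = U \ A = elements in U but not in A
Checking each element of U:
1 (in A, exclude), 2 (in A, exclude), 3 (in A, exclude), 4 (not in A, include), 5 (in A, exclude), 6 (in A, exclude), 7 (not in A, include), 8 (in A, exclude), 9 (in A, exclude), 10 (not in A, include), 11 (not in A, include), 12 (in A, exclude), 13 (in A, exclude), 14 (not in A, include), 15 (not in A, include), 16 (in A, exclude)
A' = {4, 7, 10, 11, 14, 15}

{4, 7, 10, 11, 14, 15}


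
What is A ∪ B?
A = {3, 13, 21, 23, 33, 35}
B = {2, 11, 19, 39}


Set A = {3, 13, 21, 23, 33, 35}
Set B = {2, 11, 19, 39}
A ∪ B includes all elements in either set.
Elements from A: {3, 13, 21, 23, 33, 35}
Elements from B not already included: {2, 11, 19, 39}
A ∪ B = {2, 3, 11, 13, 19, 21, 23, 33, 35, 39}

{2, 3, 11, 13, 19, 21, 23, 33, 35, 39}


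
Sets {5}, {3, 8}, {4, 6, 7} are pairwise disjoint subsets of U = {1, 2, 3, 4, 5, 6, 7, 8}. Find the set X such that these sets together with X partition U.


U = {1, 2, 3, 4, 5, 6, 7, 8}
Shown blocks: {5}, {3, 8}, {4, 6, 7}
A partition's blocks are pairwise disjoint and cover U, so the missing block = U \ (union of shown blocks).
Union of shown blocks: {3, 4, 5, 6, 7, 8}
Missing block = U \ (union) = {1, 2}

{1, 2}


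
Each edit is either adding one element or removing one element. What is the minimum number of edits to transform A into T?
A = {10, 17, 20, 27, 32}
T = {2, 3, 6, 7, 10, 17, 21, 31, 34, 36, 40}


Set A = {10, 17, 20, 27, 32}
Set T = {2, 3, 6, 7, 10, 17, 21, 31, 34, 36, 40}
Elements to remove from A (in A, not in T): {20, 27, 32} → 3 removals
Elements to add to A (in T, not in A): {2, 3, 6, 7, 21, 31, 34, 36, 40} → 9 additions
Total edits = 3 + 9 = 12

12


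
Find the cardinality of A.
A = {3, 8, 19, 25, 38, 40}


Set A = {3, 8, 19, 25, 38, 40}
Listing elements: 3, 8, 19, 25, 38, 40
Counting: 6 elements
|A| = 6

6


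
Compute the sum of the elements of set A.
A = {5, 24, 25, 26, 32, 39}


Set A = {5, 24, 25, 26, 32, 39}
Sum = 5 + 24 + 25 + 26 + 32 + 39 = 151

151


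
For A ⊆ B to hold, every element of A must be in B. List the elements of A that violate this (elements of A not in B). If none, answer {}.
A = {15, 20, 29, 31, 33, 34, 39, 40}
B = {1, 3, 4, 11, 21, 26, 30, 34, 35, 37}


Set A = {15, 20, 29, 31, 33, 34, 39, 40}
Set B = {1, 3, 4, 11, 21, 26, 30, 34, 35, 37}
Check each element of A against B:
15 ∉ B (include), 20 ∉ B (include), 29 ∉ B (include), 31 ∉ B (include), 33 ∉ B (include), 34 ∈ B, 39 ∉ B (include), 40 ∉ B (include)
Elements of A not in B: {15, 20, 29, 31, 33, 39, 40}

{15, 20, 29, 31, 33, 39, 40}


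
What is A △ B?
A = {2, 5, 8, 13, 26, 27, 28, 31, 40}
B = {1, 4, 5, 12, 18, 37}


Set A = {2, 5, 8, 13, 26, 27, 28, 31, 40}
Set B = {1, 4, 5, 12, 18, 37}
A △ B = (A \ B) ∪ (B \ A)
Elements in A but not B: {2, 8, 13, 26, 27, 28, 31, 40}
Elements in B but not A: {1, 4, 12, 18, 37}
A △ B = {1, 2, 4, 8, 12, 13, 18, 26, 27, 28, 31, 37, 40}

{1, 2, 4, 8, 12, 13, 18, 26, 27, 28, 31, 37, 40}


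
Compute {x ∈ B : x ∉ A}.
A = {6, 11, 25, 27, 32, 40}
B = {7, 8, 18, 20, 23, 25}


Set A = {6, 11, 25, 27, 32, 40}
Set B = {7, 8, 18, 20, 23, 25}
Check each element of B against A:
7 ∉ A (include), 8 ∉ A (include), 18 ∉ A (include), 20 ∉ A (include), 23 ∉ A (include), 25 ∈ A
Elements of B not in A: {7, 8, 18, 20, 23}

{7, 8, 18, 20, 23}


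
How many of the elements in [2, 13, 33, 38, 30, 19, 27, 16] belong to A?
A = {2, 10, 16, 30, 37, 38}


Set A = {2, 10, 16, 30, 37, 38}
Candidates: [2, 13, 33, 38, 30, 19, 27, 16]
Check each candidate:
2 ∈ A, 13 ∉ A, 33 ∉ A, 38 ∈ A, 30 ∈ A, 19 ∉ A, 27 ∉ A, 16 ∈ A
Count of candidates in A: 4

4
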